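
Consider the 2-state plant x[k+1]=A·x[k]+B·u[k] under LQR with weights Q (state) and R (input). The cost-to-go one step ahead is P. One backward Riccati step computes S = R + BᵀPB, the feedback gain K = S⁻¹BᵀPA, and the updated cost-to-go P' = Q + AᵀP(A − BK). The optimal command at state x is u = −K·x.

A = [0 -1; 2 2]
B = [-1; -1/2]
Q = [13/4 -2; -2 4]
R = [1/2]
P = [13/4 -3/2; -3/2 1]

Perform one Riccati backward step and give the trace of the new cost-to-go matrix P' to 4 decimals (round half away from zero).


BᵀP = [-2.5000 1.0000]
S = R + BᵀPB = [1/2] + [2.0000] = [2.5000]
BᵀPA = [2.0000 4.5000]
K = S⁻¹·BᵀPA = [0.8000 1.8000]
A−BK = [0.8000 0.8000; 2.4000 2.9000]
AᵀP(A−BK) = [2.4000 3.4000; 3.4000 5.1500]
P' = Q + AᵀP(A−BK) = [5.6500 1.4000; 1.4000 9.1500]
tr(P') = 14.8000

14.8000


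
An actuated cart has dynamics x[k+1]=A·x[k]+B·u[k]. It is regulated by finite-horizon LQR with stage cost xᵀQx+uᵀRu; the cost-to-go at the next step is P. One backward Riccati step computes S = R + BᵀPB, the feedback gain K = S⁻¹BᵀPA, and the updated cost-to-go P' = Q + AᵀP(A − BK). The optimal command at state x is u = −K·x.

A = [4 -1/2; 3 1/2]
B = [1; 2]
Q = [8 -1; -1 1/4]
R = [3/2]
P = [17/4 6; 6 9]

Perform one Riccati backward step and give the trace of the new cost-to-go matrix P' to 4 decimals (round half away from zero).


BᵀP = [16.2500 24.0000]
S = R + BᵀPB = [3/2] + [64.2500] = [65.7500]
BᵀPA = [137.0000 3.8750]
K = S⁻¹·BᵀPA = [2.0837 0.0589]
A−BK = [1.9163 -0.5589; -1.1673 0.3821]
AᵀP(A−BK) = [7.5399 -0.0741; -0.0741 0.0841]
P' = Q + AᵀP(A−BK) = [15.5399 -1.0741; -1.0741 0.3341]
tr(P') = 15.8740

15.8740


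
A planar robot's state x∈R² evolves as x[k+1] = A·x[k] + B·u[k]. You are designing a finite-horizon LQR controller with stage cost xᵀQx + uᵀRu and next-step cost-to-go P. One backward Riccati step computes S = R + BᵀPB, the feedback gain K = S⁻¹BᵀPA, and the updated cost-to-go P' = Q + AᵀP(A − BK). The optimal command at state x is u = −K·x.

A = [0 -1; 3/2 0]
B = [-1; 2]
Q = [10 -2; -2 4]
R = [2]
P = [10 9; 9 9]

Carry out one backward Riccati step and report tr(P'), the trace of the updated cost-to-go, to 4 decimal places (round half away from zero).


23.7292

BᵀP = [8.0000 9.0000]
S = R + BᵀPB = [2] + [10.0000] = [12.0000]
BᵀPA = [13.5000 -8.0000]
K = S⁻¹·BᵀPA = [1.1250 -0.6667]
A−BK = [1.1250 -1.6667; -0.7500 1.3333]
AᵀP(A−BK) = [5.0625 -4.5000; -4.5000 4.6667]
P' = Q + AᵀP(A−BK) = [15.0625 -6.5000; -6.5000 8.6667]
tr(P') = 23.7292


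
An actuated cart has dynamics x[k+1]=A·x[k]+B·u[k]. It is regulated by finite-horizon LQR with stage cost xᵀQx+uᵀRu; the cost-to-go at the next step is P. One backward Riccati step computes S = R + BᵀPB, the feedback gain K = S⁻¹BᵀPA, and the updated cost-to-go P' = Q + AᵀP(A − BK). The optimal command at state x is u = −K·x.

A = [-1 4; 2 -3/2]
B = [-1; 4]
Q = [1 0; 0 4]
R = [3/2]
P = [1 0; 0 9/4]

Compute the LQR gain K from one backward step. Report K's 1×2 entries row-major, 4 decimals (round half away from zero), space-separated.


BᵀP = [-1.0000 9.0000]
S = R + BᵀPB = [3/2] + [37.0000] = [38.5000]
BᵀPA = [19.0000 -17.5000]
K = S⁻¹·BᵀPA = [0.4935 -0.4545]
A−BK = [-0.5065 3.5455; 0.0260 0.3182]
AᵀP(A−BK) = [0.6234 -2.1136; -2.1136 13.1080]
P' = Q + AᵀP(A−BK) = [1.6234 -2.1136; -2.1136 17.1080]
tr(P') = 18.7313

0.4935 -0.4545


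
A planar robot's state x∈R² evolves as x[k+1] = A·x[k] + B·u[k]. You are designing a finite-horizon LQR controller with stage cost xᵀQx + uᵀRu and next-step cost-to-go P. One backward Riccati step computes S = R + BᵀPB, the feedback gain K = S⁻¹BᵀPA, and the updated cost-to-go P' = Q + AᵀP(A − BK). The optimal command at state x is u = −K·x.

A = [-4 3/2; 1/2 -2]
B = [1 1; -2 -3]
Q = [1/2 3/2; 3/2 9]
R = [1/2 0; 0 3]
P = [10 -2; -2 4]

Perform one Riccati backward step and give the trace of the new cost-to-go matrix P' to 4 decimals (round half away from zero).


BᵀP = [14.0000 -10.0000; 16.0000 -14.0000]
S = R + BᵀPB = [1/2 0; 0 3] + [34.0000 44.0000; 44.0000 58.0000] = [34.5000 44.0000; 44.0000 61.0000]
BᵀPA = [-61.0000 41.0000; -71.0000 52.0000]
K = S⁻¹·BᵀPA = [-3.5430 1.2641; 1.3917 -0.0593]
A−BK = [-1.8487 0.2953; -2.4110 0.3501]
AᵀP(A−BK) = [51.6855 -8.6039; -8.6039 1.7582]
P' = Q + AᵀP(A−BK) = [52.1855 -7.1039; -7.1039 10.7582]
tr(P') = 62.9436

62.9436


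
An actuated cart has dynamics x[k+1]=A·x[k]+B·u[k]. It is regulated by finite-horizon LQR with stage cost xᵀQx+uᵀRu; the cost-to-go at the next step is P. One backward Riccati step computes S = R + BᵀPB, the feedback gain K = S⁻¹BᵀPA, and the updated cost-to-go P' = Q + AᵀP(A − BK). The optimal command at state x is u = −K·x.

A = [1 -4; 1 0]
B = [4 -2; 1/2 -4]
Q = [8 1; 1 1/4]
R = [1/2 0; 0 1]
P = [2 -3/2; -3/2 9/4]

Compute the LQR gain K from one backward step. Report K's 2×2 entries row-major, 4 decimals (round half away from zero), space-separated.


0.1286 -1.0473 -0.2211 -0.1316

BᵀP = [7.2500 -4.8750; 2.0000 -6.0000]
S = R + BᵀPB = [1/2 0; 0 1] + [26.5625 5.0000; 5.0000 20.0000] = [27.0625 5.0000; 5.0000 21.0000]
BᵀPA = [2.3750 -29.0000; -4.0000 -8.0000]
K = S⁻¹·BᵀPA = [0.1286 -1.0473; -0.2211 -0.1316]
A−BK = [0.0434 -0.0741; 0.0513 -0.0028]
AᵀP(A−BK) = [0.0602 -0.0391; -0.0391 0.5761]
P' = Q + AᵀP(A−BK) = [8.0602 0.9609; 0.9609 0.8261]
tr(P') = 8.8863


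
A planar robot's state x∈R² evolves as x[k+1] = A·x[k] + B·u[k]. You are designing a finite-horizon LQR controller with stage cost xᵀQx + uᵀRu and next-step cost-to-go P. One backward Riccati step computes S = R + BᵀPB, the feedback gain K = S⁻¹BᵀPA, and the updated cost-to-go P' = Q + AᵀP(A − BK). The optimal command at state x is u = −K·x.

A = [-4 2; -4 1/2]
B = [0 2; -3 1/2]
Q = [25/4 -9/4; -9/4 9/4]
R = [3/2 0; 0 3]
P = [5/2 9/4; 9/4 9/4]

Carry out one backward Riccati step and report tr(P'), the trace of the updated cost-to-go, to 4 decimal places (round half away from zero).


18.3794

BᵀP = [-6.7500 -6.7500; 6.1250 5.6250]
S = R + BᵀPB = [3/2 0; 0 3] + [20.2500 -16.8750; -16.8750 15.0625] = [21.7500 -16.8750; -16.8750 18.0625]
BᵀPA = [54.0000 -16.8750; -47.0000 15.0625]
K = S⁻¹·BᵀPA = [1.6860 -0.4683; -1.0269 0.3964]
A−BK = [-1.9462 1.2073; 1.5716 -1.1032]
AᵀP(A−BK) = [8.6904 -3.0807; -3.0807 1.1891]
P' = Q + AᵀP(A−BK) = [14.9404 -5.3307; -5.3307 3.4391]
tr(P') = 18.3794


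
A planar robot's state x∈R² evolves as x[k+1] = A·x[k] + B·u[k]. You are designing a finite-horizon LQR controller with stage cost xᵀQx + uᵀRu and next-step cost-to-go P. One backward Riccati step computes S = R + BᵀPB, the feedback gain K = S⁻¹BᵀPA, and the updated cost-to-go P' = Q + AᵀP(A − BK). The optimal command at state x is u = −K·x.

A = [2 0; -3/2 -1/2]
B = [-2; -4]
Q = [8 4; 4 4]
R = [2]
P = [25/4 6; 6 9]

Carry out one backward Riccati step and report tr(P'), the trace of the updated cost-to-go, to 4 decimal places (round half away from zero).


21.3390

BᵀP = [-36.5000 -48.0000]
S = R + BᵀPB = [2] + [265.0000] = [267.0000]
BᵀPA = [-1.0000 24.0000]
K = S⁻¹·BᵀPA = [-0.0037 0.0899]
A−BK = [1.9925 0.1798; -1.5150 -0.1404]
AᵀP(A−BK) = [9.2463 0.8399; 0.8399 0.0927]
P' = Q + AᵀP(A−BK) = [17.2463 4.8399; 4.8399 4.0927]
tr(P') = 21.3390


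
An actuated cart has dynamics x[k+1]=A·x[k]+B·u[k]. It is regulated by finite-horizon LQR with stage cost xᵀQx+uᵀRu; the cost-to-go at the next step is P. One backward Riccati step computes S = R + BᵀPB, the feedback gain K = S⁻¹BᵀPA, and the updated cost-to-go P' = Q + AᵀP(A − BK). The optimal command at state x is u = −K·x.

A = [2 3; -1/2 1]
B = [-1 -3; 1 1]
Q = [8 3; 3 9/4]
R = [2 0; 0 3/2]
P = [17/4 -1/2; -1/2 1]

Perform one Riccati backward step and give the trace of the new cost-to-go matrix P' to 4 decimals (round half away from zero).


BᵀP = [-4.7500 1.5000; -13.2500 2.5000]
S = R + BᵀPB = [2 0; 0 3/2] + [6.2500 15.7500; 15.7500 42.2500] = [8.2500 15.7500; 15.7500 43.7500]
BᵀPA = [-10.2500 -12.7500; -27.7500 -37.2500]
K = S⁻¹·BᵀPA = [-0.1008 0.2558; -0.5980 -0.9435]
A−BK = [0.1052 0.4252; 0.1988 1.6877]
AᵀP(A−BK) = [0.6224 1.1894; 1.1894 4.3654]
P' = Q + AᵀP(A−BK) = [8.6224 4.1894; 4.1894 6.6154]
tr(P') = 15.2378

15.2378


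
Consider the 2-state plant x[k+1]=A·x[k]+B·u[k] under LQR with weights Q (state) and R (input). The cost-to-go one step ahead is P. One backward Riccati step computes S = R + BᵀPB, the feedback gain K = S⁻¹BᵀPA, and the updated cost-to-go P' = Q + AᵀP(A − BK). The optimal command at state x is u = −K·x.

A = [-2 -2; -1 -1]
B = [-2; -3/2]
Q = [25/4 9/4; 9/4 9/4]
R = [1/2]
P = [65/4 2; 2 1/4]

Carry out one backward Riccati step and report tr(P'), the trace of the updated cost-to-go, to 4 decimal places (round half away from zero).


BᵀP = [-35.5000 -4.3750]
S = R + BᵀPB = [1/2] + [77.5625] = [78.0625]
BᵀPA = [75.3750 75.3750]
K = S⁻¹·BᵀPA = [0.9656 0.9656]
A−BK = [-0.0689 -0.0689; 0.4484 0.4484]
AᵀP(A−BK) = [0.4700 0.4700; 0.4700 0.4700]
P' = Q + AᵀP(A−BK) = [6.7200 2.7200; 2.7200 2.7200]
tr(P') = 9.4400

9.4400


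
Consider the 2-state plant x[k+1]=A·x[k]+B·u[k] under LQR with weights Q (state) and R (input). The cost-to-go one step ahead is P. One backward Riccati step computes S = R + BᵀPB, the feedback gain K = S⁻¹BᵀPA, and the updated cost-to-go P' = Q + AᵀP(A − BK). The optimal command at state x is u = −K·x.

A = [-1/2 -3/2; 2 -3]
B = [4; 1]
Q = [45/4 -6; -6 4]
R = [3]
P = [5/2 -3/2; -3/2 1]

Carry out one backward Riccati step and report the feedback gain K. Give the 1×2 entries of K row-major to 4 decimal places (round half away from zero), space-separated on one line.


-0.4453 0.0703

BᵀP = [8.5000 -5.0000]
S = R + BᵀPB = [3] + [29.0000] = [32.0000]
BᵀPA = [-14.2500 2.2500]
K = S⁻¹·BᵀPA = [-0.4453 0.0703]
A−BK = [1.2813 -1.7813; 2.4453 -3.0703]
AᵀP(A−BK) = [1.2793 -0.8730; -0.8730 0.9668]
P' = Q + AᵀP(A−BK) = [12.5293 -6.8730; -6.8730 4.9668]
tr(P') = 17.4961


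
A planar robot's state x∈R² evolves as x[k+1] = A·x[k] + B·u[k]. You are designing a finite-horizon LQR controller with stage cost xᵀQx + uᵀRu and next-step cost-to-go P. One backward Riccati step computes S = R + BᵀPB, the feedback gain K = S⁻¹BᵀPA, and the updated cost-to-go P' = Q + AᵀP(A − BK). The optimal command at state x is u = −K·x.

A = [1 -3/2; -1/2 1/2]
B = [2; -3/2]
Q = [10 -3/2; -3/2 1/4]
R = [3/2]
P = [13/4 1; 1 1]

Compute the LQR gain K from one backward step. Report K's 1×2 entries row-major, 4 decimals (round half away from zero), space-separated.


0.4419 -0.6744

BᵀP = [5.0000 0.5000]
S = R + BᵀPB = [3/2] + [9.2500] = [10.7500]
BᵀPA = [4.7500 -7.2500]
K = S⁻¹·BᵀPA = [0.4419 -0.6744]
A−BK = [0.1163 -0.1512; 0.1628 -0.5116]
AᵀP(A−BK) = [0.4012 -0.6715; -0.6715 1.1730]
P' = Q + AᵀP(A−BK) = [10.4012 -2.1715; -2.1715 1.4230]
tr(P') = 11.8241


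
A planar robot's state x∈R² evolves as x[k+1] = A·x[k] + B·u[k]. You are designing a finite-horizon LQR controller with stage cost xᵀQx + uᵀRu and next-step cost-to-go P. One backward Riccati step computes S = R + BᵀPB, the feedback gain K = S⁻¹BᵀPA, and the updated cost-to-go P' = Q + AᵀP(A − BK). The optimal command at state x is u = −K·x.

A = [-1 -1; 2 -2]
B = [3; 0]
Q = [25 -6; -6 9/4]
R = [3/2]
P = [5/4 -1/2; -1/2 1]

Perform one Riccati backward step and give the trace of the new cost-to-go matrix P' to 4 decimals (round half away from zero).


34.1324

BᵀP = [3.7500 -1.5000]
S = R + BᵀPB = [3/2] + [11.2500] = [12.7500]
BᵀPA = [-6.7500 -0.7500]
K = S⁻¹·BᵀPA = [-0.5294 -0.0588]
A−BK = [0.5882 -0.8235; 2.0000 -2.0000]
AᵀP(A−BK) = [3.6765 -3.1471; -3.1471 3.2059]
P' = Q + AᵀP(A−BK) = [28.6765 -9.1471; -9.1471 5.4559]
tr(P') = 34.1324


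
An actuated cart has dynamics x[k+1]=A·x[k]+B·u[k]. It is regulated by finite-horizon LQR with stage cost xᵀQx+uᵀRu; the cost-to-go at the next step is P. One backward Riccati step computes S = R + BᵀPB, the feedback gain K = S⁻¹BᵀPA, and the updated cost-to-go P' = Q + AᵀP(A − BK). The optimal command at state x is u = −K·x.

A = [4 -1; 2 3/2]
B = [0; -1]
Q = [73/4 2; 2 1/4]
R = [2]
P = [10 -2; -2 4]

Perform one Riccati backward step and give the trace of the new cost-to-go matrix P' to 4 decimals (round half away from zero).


BᵀP = [2.0000 -4.0000]
S = R + BᵀPB = [2] + [4.0000] = [6.0000]
BᵀPA = [0.0000 -8.0000]
K = S⁻¹·BᵀPA = [0.0000 -1.3333]
A−BK = [4.0000 -1.0000; 2.0000 0.1667]
AᵀP(A−BK) = [144.0000 -36.0000; -36.0000 14.3333]
P' = Q + AᵀP(A−BK) = [162.2500 -34.0000; -34.0000 14.5833]
tr(P') = 176.8333

176.8333


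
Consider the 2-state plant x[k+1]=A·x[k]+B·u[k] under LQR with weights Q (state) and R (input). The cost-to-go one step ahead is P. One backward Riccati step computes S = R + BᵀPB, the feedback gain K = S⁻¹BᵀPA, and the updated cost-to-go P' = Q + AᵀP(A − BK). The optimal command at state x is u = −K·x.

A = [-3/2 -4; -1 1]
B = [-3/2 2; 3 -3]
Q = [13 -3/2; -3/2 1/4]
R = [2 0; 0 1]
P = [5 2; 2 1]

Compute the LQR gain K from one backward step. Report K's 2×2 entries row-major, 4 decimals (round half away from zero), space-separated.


-0.4545 -0.5455 -1.3939 -2.7727

BᵀP = [-1.5000 0.0000; 4.0000 1.0000]
S = R + BᵀPB = [2 0; 0 1] + [2.2500 -3.0000; -3.0000 5.0000] = [4.2500 -3.0000; -3.0000 6.0000]
BᵀPA = [2.2500 6.0000; -7.0000 -15.0000]
K = S⁻¹·BᵀPA = [-0.4545 -0.5455; -1.3939 -2.7727]
A−BK = [0.6061 0.7273; -3.8182 -5.6818]
AᵀP(A−BK) = [9.5152 15.8182; 15.8182 26.6818]
P' = Q + AᵀP(A−BK) = [22.5152 14.3182; 14.3182 26.9318]
tr(P') = 49.4470


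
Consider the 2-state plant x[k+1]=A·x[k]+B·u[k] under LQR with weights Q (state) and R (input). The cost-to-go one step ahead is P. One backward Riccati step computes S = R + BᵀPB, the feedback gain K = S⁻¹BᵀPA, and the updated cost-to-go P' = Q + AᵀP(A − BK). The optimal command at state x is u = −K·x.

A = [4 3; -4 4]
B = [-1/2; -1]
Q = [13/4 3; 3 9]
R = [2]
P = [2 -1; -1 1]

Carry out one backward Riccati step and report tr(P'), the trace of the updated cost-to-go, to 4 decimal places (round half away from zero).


99.0500

BᵀP = [0.0000 -0.5000]
S = R + BᵀPB = [2] + [0.5000] = [2.5000]
BᵀPA = [2.0000 -2.0000]
K = S⁻¹·BᵀPA = [0.8000 -0.8000]
A−BK = [4.4000 2.6000; -3.2000 3.2000]
AᵀP(A−BK) = [78.4000 5.6000; 5.6000 8.4000]
P' = Q + AᵀP(A−BK) = [81.6500 8.6000; 8.6000 17.4000]
tr(P') = 99.0500


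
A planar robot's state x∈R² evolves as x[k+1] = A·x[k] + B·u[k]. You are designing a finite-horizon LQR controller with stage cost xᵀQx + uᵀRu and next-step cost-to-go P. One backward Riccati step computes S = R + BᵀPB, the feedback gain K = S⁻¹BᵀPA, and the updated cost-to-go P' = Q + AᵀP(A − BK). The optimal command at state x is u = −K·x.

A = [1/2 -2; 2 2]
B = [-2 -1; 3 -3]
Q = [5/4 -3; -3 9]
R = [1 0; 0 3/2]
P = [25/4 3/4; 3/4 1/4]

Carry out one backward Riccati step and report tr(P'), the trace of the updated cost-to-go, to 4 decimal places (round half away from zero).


11.4847

BᵀP = [-10.2500 -0.7500; -8.5000 -1.5000]
S = R + BᵀPB = [1 0; 0 3/2] + [18.2500 12.5000; 12.5000 13.0000] = [19.2500 12.5000; 12.5000 14.5000]
BᵀPA = [-6.6250 19.0000; -7.2500 14.0000]
K = S⁻¹·BᵀPA = [-0.0443 0.8179; -0.4619 0.2604]
A−BK = [-0.0504 -0.1038; 0.7472 0.3276]
AᵀP(A−BK) = [0.4209 -0.1933; -0.1933 0.8138]
P' = Q + AᵀP(A−BK) = [1.6709 -3.1933; -3.1933 9.8138]
tr(P') = 11.4847


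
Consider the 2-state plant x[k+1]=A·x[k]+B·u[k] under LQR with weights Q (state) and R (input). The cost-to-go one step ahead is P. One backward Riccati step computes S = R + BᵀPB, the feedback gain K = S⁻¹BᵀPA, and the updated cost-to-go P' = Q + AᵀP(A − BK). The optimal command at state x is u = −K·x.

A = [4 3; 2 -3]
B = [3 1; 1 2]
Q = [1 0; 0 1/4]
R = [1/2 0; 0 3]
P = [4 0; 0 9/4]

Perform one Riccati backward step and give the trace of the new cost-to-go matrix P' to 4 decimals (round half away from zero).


14.8125

BᵀP = [12.0000 2.2500; 4.0000 4.5000]
S = R + BᵀPB = [1/2 0; 0 3] + [38.2500 16.5000; 16.5000 13.0000] = [38.7500 16.5000; 16.5000 16.0000]
BᵀPA = [52.5000 29.2500; 25.0000 -1.5000]
K = S⁻¹·BᵀPA = [1.2293 1.4170; 0.2948 -1.5550]
A−BK = [0.0173 0.3041; 0.1812 -1.3070]
AᵀP(A−BK) = [1.0913 -1.0158; -1.0158 12.4712]
P' = Q + AᵀP(A−BK) = [2.0913 -1.0158; -1.0158 12.7212]
tr(P') = 14.8125


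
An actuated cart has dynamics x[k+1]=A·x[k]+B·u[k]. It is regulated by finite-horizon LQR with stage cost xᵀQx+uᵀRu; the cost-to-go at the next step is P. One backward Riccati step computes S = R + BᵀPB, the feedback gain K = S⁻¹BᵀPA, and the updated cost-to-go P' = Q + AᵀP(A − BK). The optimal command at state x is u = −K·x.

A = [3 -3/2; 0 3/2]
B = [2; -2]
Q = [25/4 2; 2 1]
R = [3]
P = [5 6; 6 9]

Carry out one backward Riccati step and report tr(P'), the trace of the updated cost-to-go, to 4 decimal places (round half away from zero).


BᵀP = [-2.0000 -6.0000]
S = R + BᵀPB = [3] + [8.0000] = [11.0000]
BᵀPA = [-6.0000 -6.0000]
K = S⁻¹·BᵀPA = [-0.5455 -0.5455]
A−BK = [4.0909 -0.4091; -1.0909 0.4091]
AᵀP(A−BK) = [41.7273 1.2273; 1.2273 1.2273]
P' = Q + AᵀP(A−BK) = [47.9773 3.2273; 3.2273 2.2273]
tr(P') = 50.2045

50.2045


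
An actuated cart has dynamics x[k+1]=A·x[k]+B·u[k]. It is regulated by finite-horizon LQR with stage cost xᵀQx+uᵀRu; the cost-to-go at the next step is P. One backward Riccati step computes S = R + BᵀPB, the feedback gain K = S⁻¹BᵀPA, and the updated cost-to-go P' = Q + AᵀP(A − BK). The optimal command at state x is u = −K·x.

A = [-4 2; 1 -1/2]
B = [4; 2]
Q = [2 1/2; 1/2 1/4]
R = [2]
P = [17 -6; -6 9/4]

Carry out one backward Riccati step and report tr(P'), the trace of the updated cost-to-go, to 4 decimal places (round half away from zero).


BᵀP = [56.0000 -19.5000]
S = R + BᵀPB = [2] + [185.0000] = [187.0000]
BᵀPA = [-243.5000 121.7500]
K = S⁻¹·BᵀPA = [-1.3021 0.6511]
A−BK = [1.2086 -0.6043; 3.6043 -1.8021]
AᵀP(A−BK) = [5.1791 -2.5896; -2.5896 1.2948]
P' = Q + AᵀP(A−BK) = [7.1791 -2.0896; -2.0896 1.5448]
tr(P') = 8.7239

8.7239


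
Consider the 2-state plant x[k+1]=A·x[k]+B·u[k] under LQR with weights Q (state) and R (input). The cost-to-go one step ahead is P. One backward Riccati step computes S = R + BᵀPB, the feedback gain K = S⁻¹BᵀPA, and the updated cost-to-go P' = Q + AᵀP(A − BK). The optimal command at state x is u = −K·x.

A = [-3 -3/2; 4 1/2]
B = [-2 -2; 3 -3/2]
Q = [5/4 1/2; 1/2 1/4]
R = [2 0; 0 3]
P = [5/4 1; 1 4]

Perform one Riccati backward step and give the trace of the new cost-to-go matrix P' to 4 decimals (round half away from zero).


5.4713

BᵀP = [0.5000 10.0000; -4.0000 -8.0000]
S = R + BᵀPB = [2 0; 0 3] + [29.0000 -16.0000; -16.0000 20.0000] = [31.0000 -16.0000; -16.0000 23.0000]
BᵀPA = [38.5000 4.2500; -20.0000 2.0000]
K = S⁻¹·BᵀPA = [1.2374 0.2839; -0.0088 0.2845]
A−BK = [-0.5427 -0.3632; 0.2746 0.0749]
AᵀP(A−BK) = [3.4344 0.8835; 0.8835 0.5369]
P' = Q + AᵀP(A−BK) = [4.6844 1.3835; 1.3835 0.7869]
tr(P') = 5.4713


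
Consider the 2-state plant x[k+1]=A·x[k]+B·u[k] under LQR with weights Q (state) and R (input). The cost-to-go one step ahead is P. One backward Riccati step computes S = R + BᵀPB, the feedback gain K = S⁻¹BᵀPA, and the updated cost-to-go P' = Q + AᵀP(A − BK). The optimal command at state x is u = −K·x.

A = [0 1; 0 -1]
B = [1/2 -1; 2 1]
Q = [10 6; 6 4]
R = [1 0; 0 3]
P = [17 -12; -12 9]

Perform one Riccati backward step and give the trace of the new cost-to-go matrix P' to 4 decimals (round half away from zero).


BᵀP = [-15.5000 12.0000; -29.0000 21.0000]
S = R + BᵀPB = [1 0; 0 3] + [16.2500 27.5000; 27.5000 50.0000] = [17.2500 27.5000; 27.5000 53.0000]
BᵀPA = [0.0000 -27.5000; 0.0000 -50.0000]
K = S⁻¹·BᵀPA = [0.0000 -0.5222; 0.0000 -0.6725]
A−BK = [0.0000 0.5886; 0.0000 0.7168]
AᵀP(A−BK) = [0.0000 0.0000; 0.0000 2.0174]
P' = Q + AᵀP(A−BK) = [10.0000 6.0000; 6.0000 6.0174]
tr(P') = 16.0174

16.0174


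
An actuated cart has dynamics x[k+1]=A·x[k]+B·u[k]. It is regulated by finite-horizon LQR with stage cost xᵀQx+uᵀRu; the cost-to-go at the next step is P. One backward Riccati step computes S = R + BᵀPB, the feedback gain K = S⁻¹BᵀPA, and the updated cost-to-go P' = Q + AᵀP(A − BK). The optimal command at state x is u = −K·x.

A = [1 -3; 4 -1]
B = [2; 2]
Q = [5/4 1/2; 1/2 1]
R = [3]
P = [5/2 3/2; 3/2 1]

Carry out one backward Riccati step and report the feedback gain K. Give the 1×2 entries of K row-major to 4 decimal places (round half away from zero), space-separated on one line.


BᵀP = [8.0000 5.0000]
S = R + BᵀPB = [3] + [26.0000] = [29.0000]
BᵀPA = [28.0000 -29.0000]
K = S⁻¹·BᵀPA = [0.9655 -1.0000]
A−BK = [-0.9310 -1.0000; 2.0690 1.0000]
AᵀP(A−BK) = [3.4655 -3.0000; -3.0000 3.5000]
P' = Q + AᵀP(A−BK) = [4.7155 -2.5000; -2.5000 4.5000]
tr(P') = 9.2155

0.9655 -1.0000


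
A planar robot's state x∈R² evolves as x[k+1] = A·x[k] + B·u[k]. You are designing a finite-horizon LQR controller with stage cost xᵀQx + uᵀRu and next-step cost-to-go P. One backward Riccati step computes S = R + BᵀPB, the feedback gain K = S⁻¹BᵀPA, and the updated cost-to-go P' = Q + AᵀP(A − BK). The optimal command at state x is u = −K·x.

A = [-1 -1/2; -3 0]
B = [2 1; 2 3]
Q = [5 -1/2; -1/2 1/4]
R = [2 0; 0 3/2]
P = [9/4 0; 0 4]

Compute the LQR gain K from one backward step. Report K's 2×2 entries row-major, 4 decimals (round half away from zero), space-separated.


BᵀP = [4.5000 8.0000; 2.2500 12.0000]
S = R + BᵀPB = [2 0; 0 3/2] + [25.0000 28.5000; 28.5000 38.2500] = [27.0000 28.5000; 28.5000 39.7500]
BᵀPA = [-28.5000 -2.2500; -38.2500 -1.1250]
K = S⁻¹·BᵀPA = [-0.1638 -0.2198; -0.8448 0.1293]
A−BK = [0.1724 -0.1897; -0.1379 0.0517]
AᵀP(A−BK) = [1.2672 -0.1940; -0.1940 0.2134]
P' = Q + AᵀP(A−BK) = [6.2672 -0.6940; -0.6940 0.4634]
tr(P') = 6.7306

-0.1638 -0.2198 -0.8448 0.1293


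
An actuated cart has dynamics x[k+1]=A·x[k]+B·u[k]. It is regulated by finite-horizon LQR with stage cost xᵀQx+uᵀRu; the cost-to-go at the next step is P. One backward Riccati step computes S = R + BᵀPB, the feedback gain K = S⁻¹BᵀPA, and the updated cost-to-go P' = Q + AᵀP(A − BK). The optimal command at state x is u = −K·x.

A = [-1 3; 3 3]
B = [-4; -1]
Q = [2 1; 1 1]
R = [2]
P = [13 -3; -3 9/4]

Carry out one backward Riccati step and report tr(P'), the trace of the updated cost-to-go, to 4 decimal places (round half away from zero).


31.3214

BᵀP = [-49.0000 9.7500]
S = R + BᵀPB = [2] + [186.2500] = [188.2500]
BᵀPA = [78.2500 -117.7500]
K = S⁻¹·BᵀPA = [0.4157 -0.6255]
A−BK = [0.6627 0.4980; 3.4157 2.3745]
AᵀP(A−BK) = [18.7238 12.1952; 12.1952 9.5976]
P' = Q + AᵀP(A−BK) = [20.7238 13.1952; 13.1952 10.5976]
tr(P') = 31.3214


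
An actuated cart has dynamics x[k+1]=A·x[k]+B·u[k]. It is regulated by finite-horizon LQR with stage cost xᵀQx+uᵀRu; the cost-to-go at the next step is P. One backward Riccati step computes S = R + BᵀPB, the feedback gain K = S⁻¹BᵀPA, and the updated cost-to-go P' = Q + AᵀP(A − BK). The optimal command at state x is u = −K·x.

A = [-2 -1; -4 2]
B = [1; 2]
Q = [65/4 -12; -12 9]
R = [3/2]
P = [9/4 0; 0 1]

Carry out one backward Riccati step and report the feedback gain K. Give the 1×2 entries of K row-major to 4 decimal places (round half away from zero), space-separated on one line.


BᵀP = [2.2500 2.0000]
S = R + BᵀPB = [3/2] + [6.2500] = [7.7500]
BᵀPA = [-12.5000 1.7500]
K = S⁻¹·BᵀPA = [-1.6129 0.2258]
A−BK = [-0.3871 -1.2258; -0.7742 1.5484]
AᵀP(A−BK) = [4.8387 -0.6774; -0.6774 5.8548]
P' = Q + AᵀP(A−BK) = [21.0887 -12.6774; -12.6774 14.8548]
tr(P') = 35.9435

-1.6129 0.2258


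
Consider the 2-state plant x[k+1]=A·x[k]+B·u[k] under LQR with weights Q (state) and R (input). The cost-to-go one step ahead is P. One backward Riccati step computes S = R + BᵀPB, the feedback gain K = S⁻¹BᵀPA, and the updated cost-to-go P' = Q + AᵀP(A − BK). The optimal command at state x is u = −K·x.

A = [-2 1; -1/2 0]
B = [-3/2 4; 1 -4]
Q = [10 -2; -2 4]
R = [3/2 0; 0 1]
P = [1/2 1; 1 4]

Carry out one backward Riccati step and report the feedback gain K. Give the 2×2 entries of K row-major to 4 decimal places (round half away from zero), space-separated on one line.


0.2699 -0.1146 0.3031 -0.0739

BᵀP = [0.2500 2.5000; -2.0000 -12.0000]
S = R + BᵀPB = [3/2 0; 0 1] + [2.1250 -9.0000; -9.0000 40.0000] = [3.6250 -9.0000; -9.0000 41.0000]
BᵀPA = [-1.7500 0.2500; 10.0000 -2.0000]
K = S⁻¹·BᵀPA = [0.2699 -0.1146; 0.3031 -0.0739]
A−BK = [-2.8078 1.1238; 0.4427 -0.1811]
AᵀP(A−BK) = [2.4409 -0.9612; -0.9612 0.3808]
P' = Q + AᵀP(A−BK) = [12.4409 -2.9612; -2.9612 4.3808]
tr(P') = 16.8216


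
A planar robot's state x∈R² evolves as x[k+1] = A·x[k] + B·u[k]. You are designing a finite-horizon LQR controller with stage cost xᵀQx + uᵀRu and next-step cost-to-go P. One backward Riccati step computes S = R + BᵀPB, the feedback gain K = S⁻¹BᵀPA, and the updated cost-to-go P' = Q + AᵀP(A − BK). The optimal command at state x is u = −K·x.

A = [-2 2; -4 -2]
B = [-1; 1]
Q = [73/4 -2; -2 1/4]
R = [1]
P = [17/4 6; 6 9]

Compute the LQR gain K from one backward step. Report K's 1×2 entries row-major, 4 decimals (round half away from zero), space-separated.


BᵀP = [1.7500 3.0000]
S = R + BᵀPB = [1] + [1.2500] = [2.2500]
BᵀPA = [-15.5000 -2.5000]
K = S⁻¹·BᵀPA = [-6.8889 -1.1111]
A−BK = [-8.8889 0.8889; 2.8889 -0.8889]
AᵀP(A−BK) = [150.2222 13.7778; 13.7778 2.2222]
P' = Q + AᵀP(A−BK) = [168.4722 11.7778; 11.7778 2.4722]
tr(P') = 170.9444

-6.8889 -1.1111


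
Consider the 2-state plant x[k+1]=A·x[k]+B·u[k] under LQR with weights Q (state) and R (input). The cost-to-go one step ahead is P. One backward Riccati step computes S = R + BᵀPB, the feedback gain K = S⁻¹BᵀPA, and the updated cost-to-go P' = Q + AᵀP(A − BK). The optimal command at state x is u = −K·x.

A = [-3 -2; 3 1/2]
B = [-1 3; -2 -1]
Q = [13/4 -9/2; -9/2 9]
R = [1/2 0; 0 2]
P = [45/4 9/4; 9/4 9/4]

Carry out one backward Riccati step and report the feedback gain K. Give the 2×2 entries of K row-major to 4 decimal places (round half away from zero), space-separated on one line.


BᵀP = [-15.7500 -6.7500; 31.5000 4.5000]
S = R + BᵀPB = [1/2 0; 0 2] + [29.2500 -40.5000; -40.5000 90.0000] = [29.7500 -40.5000; -40.5000 92.0000]
BᵀPA = [27.0000 28.1250; -81.0000 -60.7500]
K = S⁻¹·BᵀPA = [-0.7262 0.1159; -1.2001 -0.6093]
A−BK = [-0.1258 -0.0562; 0.3474 0.1225]
AᵀP(A−BK) = [3.3973 1.5171; 1.5171 0.7875]
P' = Q + AᵀP(A−BK) = [6.6473 -2.9829; -2.9829 9.7875]
tr(P') = 16.4348

-0.7262 0.1159 -1.2001 -0.6093


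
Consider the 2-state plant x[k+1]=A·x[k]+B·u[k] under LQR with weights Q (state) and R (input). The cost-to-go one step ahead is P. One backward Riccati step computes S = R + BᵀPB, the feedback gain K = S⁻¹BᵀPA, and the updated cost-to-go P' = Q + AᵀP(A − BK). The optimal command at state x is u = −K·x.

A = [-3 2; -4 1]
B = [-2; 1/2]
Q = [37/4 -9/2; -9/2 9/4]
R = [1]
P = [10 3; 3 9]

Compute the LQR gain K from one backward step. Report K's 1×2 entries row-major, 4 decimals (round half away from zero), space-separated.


1.6510 -1.0336

BᵀP = [-18.5000 -1.5000]
S = R + BᵀPB = [1] + [36.2500] = [37.2500]
BᵀPA = [61.5000 -38.5000]
K = S⁻¹·BᵀPA = [1.6510 -1.0336]
A−BK = [0.3020 -0.0671; -4.8255 1.5168]
AᵀP(A−BK) = [204.4631 -65.4362; -65.4362 21.2081]
P' = Q + AᵀP(A−BK) = [213.7131 -69.9362; -69.9362 23.4581]
tr(P') = 237.1711


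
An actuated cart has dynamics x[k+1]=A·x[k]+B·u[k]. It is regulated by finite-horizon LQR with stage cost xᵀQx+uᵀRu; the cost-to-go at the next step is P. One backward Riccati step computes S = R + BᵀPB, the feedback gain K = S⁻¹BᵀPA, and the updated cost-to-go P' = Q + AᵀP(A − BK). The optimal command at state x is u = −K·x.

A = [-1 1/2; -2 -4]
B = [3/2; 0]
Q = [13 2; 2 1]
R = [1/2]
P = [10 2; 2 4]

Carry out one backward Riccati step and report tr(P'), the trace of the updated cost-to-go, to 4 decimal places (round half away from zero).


86.4457

BᵀP = [15.0000 3.0000]
S = R + BᵀPB = [1/2] + [22.5000] = [23.0000]
BᵀPA = [-21.0000 -4.5000]
K = S⁻¹·BᵀPA = [-0.9130 -0.1957]
A−BK = [0.3696 0.7935; -2.0000 -4.0000]
AᵀP(A−BK) = [14.8261 28.8913; 28.8913 57.6196]
P' = Q + AᵀP(A−BK) = [27.8261 30.8913; 30.8913 58.6196]
tr(P') = 86.4457


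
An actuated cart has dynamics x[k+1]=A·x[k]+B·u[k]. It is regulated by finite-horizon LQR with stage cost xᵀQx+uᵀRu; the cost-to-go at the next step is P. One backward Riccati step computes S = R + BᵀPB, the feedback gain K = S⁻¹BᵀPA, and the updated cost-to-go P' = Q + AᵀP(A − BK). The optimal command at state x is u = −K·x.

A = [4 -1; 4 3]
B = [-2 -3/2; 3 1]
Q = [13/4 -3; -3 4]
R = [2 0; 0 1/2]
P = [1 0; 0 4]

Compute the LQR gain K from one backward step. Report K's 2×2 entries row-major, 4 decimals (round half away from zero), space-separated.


2.0513 0.9231 -3.0769 -0.0513

BᵀP = [-2.0000 12.0000; -1.5000 4.0000]
S = R + BᵀPB = [2 0; 0 1/2] + [40.0000 15.0000; 15.0000 6.2500] = [42.0000 15.0000; 15.0000 6.7500]
BᵀPA = [40.0000 38.0000; 10.0000 13.5000]
K = S⁻¹·BᵀPA = [2.0513 0.9231; -3.0769 -0.0513]
A−BK = [3.4872 0.7692; 0.9231 0.2821]
AᵀP(A−BK) = [28.7179 7.5897; 7.5897 2.6154]
P' = Q + AᵀP(A−BK) = [31.9679 4.5897; 4.5897 6.6154]
tr(P') = 38.5833


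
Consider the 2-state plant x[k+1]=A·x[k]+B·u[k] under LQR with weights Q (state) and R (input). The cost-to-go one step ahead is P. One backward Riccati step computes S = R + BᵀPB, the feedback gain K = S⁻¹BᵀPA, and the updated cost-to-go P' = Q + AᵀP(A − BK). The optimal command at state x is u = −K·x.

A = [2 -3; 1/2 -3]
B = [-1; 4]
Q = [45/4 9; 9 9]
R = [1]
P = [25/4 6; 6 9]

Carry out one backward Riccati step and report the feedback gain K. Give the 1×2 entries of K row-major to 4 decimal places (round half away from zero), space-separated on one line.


0.4891 -1.3874

BᵀP = [17.7500 30.0000]
S = R + BᵀPB = [1] + [102.2500] = [103.2500]
BᵀPA = [50.5000 -143.2500]
K = S⁻¹·BᵀPA = [0.4891 -1.3874]
A−BK = [2.4891 -4.3874; -1.4564 2.5496]
AᵀP(A−BK) = [14.5502 -25.9358; -25.9358 46.5036]
P' = Q + AᵀP(A−BK) = [25.8002 -16.9358; -16.9358 55.5036]
tr(P') = 81.3039


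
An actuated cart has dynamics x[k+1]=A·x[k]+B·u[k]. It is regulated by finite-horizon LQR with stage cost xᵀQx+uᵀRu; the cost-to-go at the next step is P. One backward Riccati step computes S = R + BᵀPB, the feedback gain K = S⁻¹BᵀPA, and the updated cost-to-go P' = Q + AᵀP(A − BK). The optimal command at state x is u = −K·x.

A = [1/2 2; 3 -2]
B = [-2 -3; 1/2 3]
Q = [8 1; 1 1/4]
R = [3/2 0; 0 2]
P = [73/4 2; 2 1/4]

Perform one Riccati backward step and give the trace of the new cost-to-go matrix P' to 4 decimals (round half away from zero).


BᵀP = [-35.5000 -3.8750; -48.7500 -5.2500]
S = R + BᵀPB = [3/2 0; 0 2] + [69.0625 94.8750; 94.8750 130.5000] = [70.5625 94.8750; 94.8750 132.5000]
BᵀPA = [-29.3750 -63.2500; -40.1250 -87.0000]
K = S⁻¹·BᵀPA = [-0.2450 -0.3632; -0.1274 -0.3965]
A−BK = [-0.3722 0.0840; 3.5047 -0.6288]
AᵀP(A−BK) = [0.5037 0.1699; 0.1699 0.5287]
P' = Q + AᵀP(A−BK) = [8.5037 1.1699; 1.1699 0.7787]
tr(P') = 9.2823

9.2823


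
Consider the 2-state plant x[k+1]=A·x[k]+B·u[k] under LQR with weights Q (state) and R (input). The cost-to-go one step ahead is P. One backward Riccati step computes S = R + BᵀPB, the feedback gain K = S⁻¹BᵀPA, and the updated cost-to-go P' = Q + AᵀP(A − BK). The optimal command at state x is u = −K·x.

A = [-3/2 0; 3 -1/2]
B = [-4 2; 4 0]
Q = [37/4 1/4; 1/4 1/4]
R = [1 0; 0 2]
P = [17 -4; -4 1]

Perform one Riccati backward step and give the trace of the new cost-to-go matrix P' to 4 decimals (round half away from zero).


9.7940

BᵀP = [-84.0000 20.0000; 34.0000 -8.0000]
S = R + BᵀPB = [1 0; 0 2] + [416.0000 -168.0000; -168.0000 68.0000] = [417.0000 -168.0000; -168.0000 70.0000]
BᵀPA = [186.0000 -10.0000; -75.0000 4.0000]
K = S⁻¹·BᵀPA = [0.4348 -0.0290; -0.0280 -0.0124]
A−BK = [0.2950 -0.0911; 1.2609 -0.3841]
AᵀP(A−BK) = [0.2842 -0.0404; -0.0404 0.0098]
P' = Q + AᵀP(A−BK) = [9.5342 0.2096; 0.2096 0.2598]
tr(P') = 9.7940


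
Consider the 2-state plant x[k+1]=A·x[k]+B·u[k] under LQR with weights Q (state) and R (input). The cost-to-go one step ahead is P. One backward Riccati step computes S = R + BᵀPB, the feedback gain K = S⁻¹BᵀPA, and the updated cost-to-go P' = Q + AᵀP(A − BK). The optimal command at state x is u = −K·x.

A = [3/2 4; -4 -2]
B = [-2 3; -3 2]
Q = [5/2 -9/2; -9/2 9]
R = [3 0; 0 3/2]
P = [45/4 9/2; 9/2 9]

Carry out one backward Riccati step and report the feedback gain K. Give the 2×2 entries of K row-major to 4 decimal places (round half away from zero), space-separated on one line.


BᵀP = [-36.0000 -36.0000; 42.7500 31.5000]
S = R + BᵀPB = [3 0; 0 3/2] + [180.0000 -180.0000; -180.0000 191.2500] = [183.0000 -180.0000; -180.0000 192.7500]
BᵀPA = [90.0000 -72.0000; -61.8750 108.0000]
K = S⁻¹·BᵀPA = [2.1613 1.9358; 1.6973 2.3681]
A−BK = [0.7306 0.7674; -0.9107 -0.9287]
AᵀP(A−BK) = [25.8169 26.3023; 26.3023 27.6273]
P' = Q + AᵀP(A−BK) = [28.3169 21.8023; 21.8023 36.6273]
tr(P') = 64.9441

2.1613 1.9358 1.6973 2.3681


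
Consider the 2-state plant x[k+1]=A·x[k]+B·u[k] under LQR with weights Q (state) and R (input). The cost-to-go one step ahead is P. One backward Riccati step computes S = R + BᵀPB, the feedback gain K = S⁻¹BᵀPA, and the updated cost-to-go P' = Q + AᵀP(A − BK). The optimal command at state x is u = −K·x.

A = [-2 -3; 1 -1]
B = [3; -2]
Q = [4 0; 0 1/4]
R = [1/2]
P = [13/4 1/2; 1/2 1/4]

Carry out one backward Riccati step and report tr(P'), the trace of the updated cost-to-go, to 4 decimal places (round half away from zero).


6.9975

BᵀP = [8.7500 1.0000]
S = R + BᵀPB = [1/2] + [24.2500] = [24.7500]
BᵀPA = [-16.5000 -27.2500]
K = S⁻¹·BᵀPA = [-0.6667 -1.1010]
A−BK = [0.0000 0.3030; -0.3333 -3.2020]
AᵀP(A−BK) = [0.2500 0.5833; 0.5833 2.4975]
P' = Q + AᵀP(A−BK) = [4.2500 0.5833; 0.5833 2.7475]
tr(P') = 6.9975


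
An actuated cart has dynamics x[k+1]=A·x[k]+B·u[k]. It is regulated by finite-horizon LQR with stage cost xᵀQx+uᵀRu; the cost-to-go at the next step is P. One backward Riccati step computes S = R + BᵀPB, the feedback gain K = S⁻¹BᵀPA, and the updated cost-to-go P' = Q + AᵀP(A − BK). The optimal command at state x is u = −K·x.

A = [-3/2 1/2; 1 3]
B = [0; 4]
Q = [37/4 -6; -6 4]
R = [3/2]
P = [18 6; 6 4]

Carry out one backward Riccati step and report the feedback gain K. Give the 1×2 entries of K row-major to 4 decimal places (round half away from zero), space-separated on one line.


BᵀP = [24.0000 16.0000]
S = R + BᵀPB = [3/2] + [64.0000] = [65.5000]
BᵀPA = [-20.0000 60.0000]
K = S⁻¹·BᵀPA = [-0.3053 0.9160]
A−BK = [-1.5000 0.5000; 2.2214 -0.6641]
AᵀP(A−BK) = [20.3931 -7.1794; -7.1794 3.5382]
P' = Q + AᵀP(A−BK) = [29.6431 -13.1794; -13.1794 7.5382]
tr(P') = 37.1813

-0.3053 0.9160


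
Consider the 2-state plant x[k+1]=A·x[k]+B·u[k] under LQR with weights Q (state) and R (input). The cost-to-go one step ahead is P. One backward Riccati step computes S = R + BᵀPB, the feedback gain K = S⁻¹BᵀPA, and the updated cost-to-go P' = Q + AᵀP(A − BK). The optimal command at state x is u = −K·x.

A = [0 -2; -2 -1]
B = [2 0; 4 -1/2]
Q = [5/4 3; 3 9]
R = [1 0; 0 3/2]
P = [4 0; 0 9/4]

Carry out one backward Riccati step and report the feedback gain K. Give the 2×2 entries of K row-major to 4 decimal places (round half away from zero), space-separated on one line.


-0.3032 -0.5221 0.4295 -0.5937

BᵀP = [8.0000 9.0000; 0.0000 -1.1250]
S = R + BᵀPB = [1 0; 0 3/2] + [52.0000 -4.5000; -4.5000 0.5625] = [53.0000 -4.5000; -4.5000 2.0625]
BᵀPA = [-18.0000 -25.0000; 2.2500 1.1250]
K = S⁻¹·BᵀPA = [-0.3032 -0.5221; 0.4295 -0.5937]
A−BK = [0.6063 -0.9558; -0.5726 0.7916]
AᵀP(A−BK) = [2.5768 -3.5621; -3.5621 5.8653]
P' = Q + AᵀP(A−BK) = [3.8268 -0.5621; -0.5621 14.8653]
tr(P') = 18.6921


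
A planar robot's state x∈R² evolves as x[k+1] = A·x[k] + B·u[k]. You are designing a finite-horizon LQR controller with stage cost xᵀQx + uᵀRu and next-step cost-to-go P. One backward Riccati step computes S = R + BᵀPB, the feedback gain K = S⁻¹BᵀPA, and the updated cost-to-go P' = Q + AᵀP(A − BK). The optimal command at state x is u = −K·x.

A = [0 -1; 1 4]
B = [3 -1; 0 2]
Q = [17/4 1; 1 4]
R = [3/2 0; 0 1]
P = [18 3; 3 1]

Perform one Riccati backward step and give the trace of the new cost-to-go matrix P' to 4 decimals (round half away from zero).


BᵀP = [54.0000 9.0000; -12.0000 -1.0000]
S = R + BᵀPB = [3/2 0; 0 1] + [162.0000 -36.0000; -36.0000 10.0000] = [163.5000 -36.0000; -36.0000 11.0000]
BᵀPA = [9.0000 -18.0000; -1.0000 8.0000]
K = S⁻¹·BᵀPA = [0.1254 0.1791; 0.3194 1.3134]
A−BK = [-0.0567 -0.2239; 0.3612 1.3731]
AᵀP(A−BK) = [0.1910 0.7015; 0.7015 2.7164]
P' = Q + AᵀP(A−BK) = [4.4410 1.7015; 1.7015 6.7164]
tr(P') = 11.1575

11.1575


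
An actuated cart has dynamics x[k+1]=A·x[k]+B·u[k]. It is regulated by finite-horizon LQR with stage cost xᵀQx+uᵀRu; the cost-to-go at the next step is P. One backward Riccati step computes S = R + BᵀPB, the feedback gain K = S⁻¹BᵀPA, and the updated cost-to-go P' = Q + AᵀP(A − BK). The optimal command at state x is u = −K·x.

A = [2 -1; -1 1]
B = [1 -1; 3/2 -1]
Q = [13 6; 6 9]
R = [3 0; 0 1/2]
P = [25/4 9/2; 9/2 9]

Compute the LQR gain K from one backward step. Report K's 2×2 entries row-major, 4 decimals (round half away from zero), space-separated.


-0.4843 0.3729 -0.9298 0.3559

BᵀP = [13.0000 18.0000; -10.7500 -13.5000]
S = R + BᵀPB = [3 0; 0 1/2] + [40.0000 -31.0000; -31.0000 24.2500] = [43.0000 -31.0000; -31.0000 24.7500]
BᵀPA = [8.0000 5.0000; -8.0000 -2.7500]
K = S⁻¹·BᵀPA = [-0.4843 0.3729; -0.9298 0.3559]
A−BK = [1.5545 -1.0169; -1.2034 0.7966]
AᵀP(A−BK) = [12.4358 -8.1356; -8.1356 5.3644]
P' = Q + AᵀP(A−BK) = [25.4358 -2.1356; -2.1356 14.3644]
tr(P') = 39.8002


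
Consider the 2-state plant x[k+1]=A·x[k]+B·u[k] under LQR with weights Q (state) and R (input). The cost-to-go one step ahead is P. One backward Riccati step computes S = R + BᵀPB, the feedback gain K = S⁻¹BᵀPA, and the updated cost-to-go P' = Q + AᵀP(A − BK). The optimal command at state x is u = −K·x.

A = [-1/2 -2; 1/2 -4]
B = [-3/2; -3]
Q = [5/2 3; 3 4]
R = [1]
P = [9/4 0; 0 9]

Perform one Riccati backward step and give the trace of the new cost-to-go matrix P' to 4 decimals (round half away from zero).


BᵀP = [-3.3750 -27.0000]
S = R + BᵀPB = [1] + [86.0625] = [87.0625]
BᵀPA = [-11.8125 114.7500]
K = S⁻¹·BᵀPA = [-0.1357 1.3180]
A−BK = [-0.7035 -0.0230; 0.0930 -0.0459]
AᵀP(A−BK) = [1.2098 -0.1809; -0.1809 1.7574]
P' = Q + AᵀP(A−BK) = [3.7098 2.8191; 2.8191 5.7574]
tr(P') = 9.4672

9.4672


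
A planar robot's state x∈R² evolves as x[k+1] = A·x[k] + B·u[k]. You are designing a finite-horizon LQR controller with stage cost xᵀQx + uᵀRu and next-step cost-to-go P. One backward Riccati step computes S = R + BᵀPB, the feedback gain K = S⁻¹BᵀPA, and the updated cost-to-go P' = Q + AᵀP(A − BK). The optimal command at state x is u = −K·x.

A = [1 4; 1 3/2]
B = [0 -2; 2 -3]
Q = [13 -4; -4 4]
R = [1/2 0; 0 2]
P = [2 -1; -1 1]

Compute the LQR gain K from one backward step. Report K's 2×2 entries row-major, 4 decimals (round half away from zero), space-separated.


-0.1455 -1.6727 -0.3273 -1.2636

BᵀP = [-2.0000 2.0000; -1.0000 -1.0000]
S = R + BᵀPB = [1/2 0; 0 2] + [4.0000 -2.0000; -2.0000 5.0000] = [4.5000 -2.0000; -2.0000 7.0000]
BᵀPA = [0.0000 -5.0000; -2.0000 -5.5000]
K = S⁻¹·BᵀPA = [-0.1455 -1.6727; -0.3273 -1.2636]
A−BK = [0.3455 1.4727; 0.3091 1.0545]
AᵀP(A−BK) = [0.3455 1.4727; 1.4727 6.9364]
P' = Q + AᵀP(A−BK) = [13.3455 -2.5273; -2.5273 10.9364]
tr(P') = 24.2818
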